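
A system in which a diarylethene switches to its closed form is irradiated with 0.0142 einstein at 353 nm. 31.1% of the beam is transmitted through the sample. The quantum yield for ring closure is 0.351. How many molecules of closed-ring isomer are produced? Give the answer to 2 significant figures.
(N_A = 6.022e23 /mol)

Fraction absorbed: 1 − 31.1/100 = 0.6890.
Photons absorbed: 0.6890 × 0.0142 = 0.009784 mol.
Product: Φ × n_abs = 0.351 × 0.009784 = 0.003434 mol.
As a count: 0.003434 × 6.022e23 = 2.1e21.

2.1e21 molecules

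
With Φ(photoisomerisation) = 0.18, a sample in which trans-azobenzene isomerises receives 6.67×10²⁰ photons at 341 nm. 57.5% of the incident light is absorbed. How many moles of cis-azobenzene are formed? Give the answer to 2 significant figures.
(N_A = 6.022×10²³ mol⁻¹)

Moles of photons: 6.67×10²⁰ / 6.022×10²³ = 0.001108 mol.
Photons absorbed: 0.575 × 0.001108 = 6.371×10⁻⁴ mol.
Product: Φ × n_abs = 0.18 × 6.371×10⁻⁴ = 1.147×10⁻⁴ mol.

1.1×10⁻⁴ mol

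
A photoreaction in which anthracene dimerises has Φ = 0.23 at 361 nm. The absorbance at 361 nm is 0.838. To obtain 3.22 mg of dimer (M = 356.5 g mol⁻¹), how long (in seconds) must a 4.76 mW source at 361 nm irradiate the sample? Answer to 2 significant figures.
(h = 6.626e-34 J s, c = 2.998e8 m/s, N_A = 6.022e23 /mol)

Product: 3.22 mg / 356.5 g mol⁻¹ = 9.032e-6 mol.
Photons that must be absorbed: 9.032e-6 / 0.23 = 3.927e-5 mol.
Fraction absorbed: 1 − 10^(−0.838) = 0.8548.
Incident photons needed: 3.927e-5 / 0.8548 = 4.594e-5 mol.
Photon energy: hc/λ = 5.503e-19 J; per mole, 3.314e5 J mol⁻¹.
Energy required: 4.594e-5 × 3.314e5 = 15.22 J.
Time: 15.22 J / 0.00476 W = 3200 s.

t ≈ 3200 s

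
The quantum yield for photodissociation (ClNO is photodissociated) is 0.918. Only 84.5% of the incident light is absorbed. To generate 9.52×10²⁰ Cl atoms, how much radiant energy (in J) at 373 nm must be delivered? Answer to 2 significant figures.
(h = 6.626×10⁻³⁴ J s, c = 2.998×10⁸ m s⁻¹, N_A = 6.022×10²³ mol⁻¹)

650 J

Product: 9.52×10²⁰ / 6.022×10²³ = 0.001581 mol.
Photons that must be absorbed: 0.001581 / 0.918 = 0.001722 mol.
Incident photons needed: 0.001722 / 0.845 = 0.002038 mol.
Photon energy: hc/λ = 5.326×10⁻¹⁹ J; per mole, 3.207×10⁵ J mol⁻¹.
Energy required: 0.002038 × 3.207×10⁵ = 650 J.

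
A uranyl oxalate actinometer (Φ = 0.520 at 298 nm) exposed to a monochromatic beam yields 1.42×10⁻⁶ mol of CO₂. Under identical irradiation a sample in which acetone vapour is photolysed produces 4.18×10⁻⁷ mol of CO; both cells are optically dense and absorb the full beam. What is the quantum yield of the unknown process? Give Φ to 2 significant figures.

Photons absorbed by the actinometer: 1.42×10⁻⁶ / 0.520 = 2.731×10⁻⁶ mol.
Φ(unknown) = 4.18×10⁻⁷ / 2.731×10⁻⁶ = 0.15.

Φ = 0.15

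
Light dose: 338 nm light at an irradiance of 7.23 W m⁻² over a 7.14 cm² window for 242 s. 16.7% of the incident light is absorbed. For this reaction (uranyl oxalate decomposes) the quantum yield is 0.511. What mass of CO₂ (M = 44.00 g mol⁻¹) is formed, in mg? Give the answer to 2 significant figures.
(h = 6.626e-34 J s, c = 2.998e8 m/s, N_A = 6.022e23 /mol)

0.013 mg

Photon energy at 338 nm: hc/λ = (6.626e-34)(2.998e8)/(338e-9) = 5.877e-19 J.
Energy delivered: (7.23 W m⁻²)(7.14e-4 m²)(242 s) = 1.249 J.
Photons incident: 1.249 / 5.877e-19 = 2.125e18, i.e. 2.125e18/6.022e23 = 3.529e-6 mol.
Photons absorbed: 0.167 × 3.529e-6 = 5.893e-7 mol.
Product: Φ × n_abs = 0.511 × 5.893e-7 = 3.011e-7 mol.
Mass: 3.011e-7 × 44.00 = 1.325e-5 g = 0.013 mg.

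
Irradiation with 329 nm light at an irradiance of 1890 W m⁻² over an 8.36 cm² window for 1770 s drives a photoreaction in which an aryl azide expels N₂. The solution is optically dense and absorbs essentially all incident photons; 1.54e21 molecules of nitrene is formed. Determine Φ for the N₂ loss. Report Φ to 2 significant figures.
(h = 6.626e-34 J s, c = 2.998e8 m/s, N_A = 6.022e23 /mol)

Product: 1.54e21 / 6.022e23 = 0.002557 mol.
Photon energy at 329 nm: hc/λ = (6.626e-34)(2.998e8)/(329e-9) = 6.038e-19 J.
Energy delivered: (1890 W m⁻²)(8.36e-4 m²)(1770 s) = 2797 J.
Photons incident: 2797 / 6.038e-19 = 4.632e21, i.e. 4.632e21/6.022e23 = 0.007692 mol.
Φ = 0.002557 mol / 0.007692 mol photons = 0.33.

Φ = 0.33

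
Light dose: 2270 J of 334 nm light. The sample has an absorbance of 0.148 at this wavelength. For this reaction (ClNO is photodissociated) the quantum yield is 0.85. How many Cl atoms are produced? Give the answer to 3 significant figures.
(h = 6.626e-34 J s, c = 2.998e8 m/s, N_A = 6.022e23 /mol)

Photon energy at 334 nm: hc/λ = (6.626e-34)(2.998e8)/(334e-9) = 5.948e-19 J.
Photons incident: 2270 / 5.948e-19 = 3.816e21, i.e. 3.816e21/6.022e23 = 0.006337 mol.
Fraction absorbed: 1 − 10^(−0.148) = 0.2888.
Photons absorbed: 0.2888 × 0.006337 = 0.001830 mol.
Product: Φ × n_abs = 0.85 × 0.001830 = 0.001556 mol.
As a count: 0.001556 × 6.022e23 = 9.37e20.

9.37e20 atoms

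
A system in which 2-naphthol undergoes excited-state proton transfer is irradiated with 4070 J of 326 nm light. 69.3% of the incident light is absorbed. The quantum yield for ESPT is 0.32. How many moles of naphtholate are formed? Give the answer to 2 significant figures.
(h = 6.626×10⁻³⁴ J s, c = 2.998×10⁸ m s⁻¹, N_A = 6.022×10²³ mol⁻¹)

Photon energy at 326 nm: hc/λ = (6.626×10⁻³⁴)(2.998×10⁸)/(326×10⁻⁹) = 6.093×10⁻¹⁹ J.
Photons incident: 4070 / 6.093×10⁻¹⁹ = 6.680×10²¹, i.e. 6.680×10²¹/6.022×10²³ = 0.01109 mol.
Photons absorbed: 0.693 × 0.01109 = 0.007685 mol.
Product: Φ × n_abs = 0.32 × 0.007685 = 0.002459 mol.

0.0025 mol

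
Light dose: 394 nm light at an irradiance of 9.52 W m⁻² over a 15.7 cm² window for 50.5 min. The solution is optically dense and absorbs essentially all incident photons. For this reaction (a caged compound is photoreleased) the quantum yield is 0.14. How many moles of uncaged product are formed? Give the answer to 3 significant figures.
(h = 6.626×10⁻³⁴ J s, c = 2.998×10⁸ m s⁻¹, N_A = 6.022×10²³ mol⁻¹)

Photon energy at 394 nm: hc/λ = (6.626×10⁻³⁴)(2.998×10⁸)/(394×10⁻⁹) = 5.042×10⁻¹⁹ J.
Energy delivered: (9.52 W m⁻²)(15.7×10⁻⁴ m²)(3030 s) = 45.29 J.
Photons incident: 45.29 / 5.042×10⁻¹⁹ = 8.983×10¹⁹, i.e. 8.983×10¹⁹/6.022×10²³ = 1.492×10⁻⁴ mol.
Product: Φ × n_abs = 0.14 × 1.492×10⁻⁴ = 2.089×10⁻⁵ mol.

2.09×10⁻⁵ mol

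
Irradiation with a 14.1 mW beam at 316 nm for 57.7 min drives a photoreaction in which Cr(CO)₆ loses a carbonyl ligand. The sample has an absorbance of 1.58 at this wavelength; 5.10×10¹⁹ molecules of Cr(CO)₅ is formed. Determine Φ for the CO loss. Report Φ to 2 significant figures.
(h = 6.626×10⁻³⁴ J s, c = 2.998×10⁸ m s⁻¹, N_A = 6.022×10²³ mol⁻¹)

Φ = 0.67

Product: 5.10×10¹⁹ / 6.022×10²³ = 8.469×10⁻⁵ mol.
Photon energy at 316 nm: hc/λ = (6.626×10⁻³⁴)(2.998×10⁸)/(316×10⁻⁹) = 6.286×10⁻¹⁹ J.
Energy delivered: (14.1 mW)(3462 s) = 48.81 J.
Photons incident: 48.81 / 6.286×10⁻¹⁹ = 7.765×10¹⁹, i.e. 7.765×10¹⁹/6.022×10²³ = 1.289×10⁻⁴ mol.
Fraction absorbed: 1 − 10^(−1.58) = 0.9737.
Photons absorbed: 0.9737 × 1.289×10⁻⁴ = 1.255×10⁻⁴ mol.
Φ = 8.469×10⁻⁵ mol / 1.255×10⁻⁴ mol photons = 0.67.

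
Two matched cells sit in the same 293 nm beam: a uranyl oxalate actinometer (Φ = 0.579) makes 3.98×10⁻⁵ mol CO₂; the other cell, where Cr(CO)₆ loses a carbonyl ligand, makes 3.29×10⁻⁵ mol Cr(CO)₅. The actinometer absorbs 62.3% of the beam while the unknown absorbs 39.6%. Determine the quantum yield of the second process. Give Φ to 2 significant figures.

Φ = 0.75

Photons absorbed by the actinometer: 3.98×10⁻⁵ / 0.579 = 6.874×10⁻⁵ mol.
Incident flux: 6.874×10⁻⁵ / 0.623 = 1.103×10⁻⁴ einstein.
Absorbed by unknown: 0.396 × 1.103×10⁻⁴ = 4.368×10⁻⁵ mol.
Φ(unknown) = 3.29×10⁻⁵ / 4.368×10⁻⁵ = 0.75.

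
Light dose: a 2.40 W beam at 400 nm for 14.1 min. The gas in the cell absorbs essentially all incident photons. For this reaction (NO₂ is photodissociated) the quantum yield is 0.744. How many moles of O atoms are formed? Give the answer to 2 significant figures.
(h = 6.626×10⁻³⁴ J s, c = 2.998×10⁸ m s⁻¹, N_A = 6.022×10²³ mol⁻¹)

0.0051 mol

Photon energy at 400 nm: hc/λ = (6.626×10⁻³⁴)(2.998×10⁸)/(400×10⁻⁹) = 4.966×10⁻¹⁹ J.
Energy delivered: (2.40 W)(846 s) = 2030 J.
Photons incident: 2030 / 4.966×10⁻¹⁹ = 4.088×10²¹, i.e. 4.088×10²¹/6.022×10²³ = 0.006788 mol.
Product: Φ × n_abs = 0.744 × 0.006788 = 0.005050 mol.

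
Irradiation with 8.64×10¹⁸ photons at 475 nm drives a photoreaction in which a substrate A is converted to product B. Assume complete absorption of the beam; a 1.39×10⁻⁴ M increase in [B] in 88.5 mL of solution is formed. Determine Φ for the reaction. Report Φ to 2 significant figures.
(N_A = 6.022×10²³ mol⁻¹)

Product: (1.39×10⁻⁴ M)(0.0885 L) = 1.230×10⁻⁵ mol.
Moles of photons: 8.64×10¹⁸ / 6.022×10²³ = 1.435×10⁻⁵ mol.
Φ = 1.230×10⁻⁵ mol / 1.435×10⁻⁵ mol photons = 0.86.

Φ = 0.86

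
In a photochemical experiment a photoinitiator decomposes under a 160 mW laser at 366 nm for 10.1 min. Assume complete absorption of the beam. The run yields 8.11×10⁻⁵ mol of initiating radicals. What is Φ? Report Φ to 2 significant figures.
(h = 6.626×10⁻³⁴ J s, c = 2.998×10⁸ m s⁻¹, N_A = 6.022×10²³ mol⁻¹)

Φ = 0.27

Photon energy at 366 nm: hc/λ = (6.626×10⁻³⁴)(2.998×10⁸)/(366×10⁻⁹) = 5.428×10⁻¹⁹ J.
Energy delivered: (160 mW)(606 s) = 96.96 J.
Photons incident: 96.96 / 5.428×10⁻¹⁹ = 1.786×10²⁰, i.e. 1.786×10²⁰/6.022×10²³ = 2.966×10⁻⁴ mol.
Φ = 8.11×10⁻⁵ mol / 2.966×10⁻⁴ mol photons = 0.27.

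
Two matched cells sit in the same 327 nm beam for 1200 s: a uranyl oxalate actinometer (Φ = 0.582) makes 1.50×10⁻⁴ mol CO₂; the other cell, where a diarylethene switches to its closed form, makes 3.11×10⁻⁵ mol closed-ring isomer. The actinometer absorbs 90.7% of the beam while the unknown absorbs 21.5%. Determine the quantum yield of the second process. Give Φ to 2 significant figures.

Photons absorbed by the actinometer: 1.50×10⁻⁴ / 0.582 = 2.577×10⁻⁴ mol.
Incident flux: 2.577×10⁻⁴ / 0.907 = 2.841×10⁻⁴ einstein.
Absorbed by unknown: 0.215 × 2.841×10⁻⁴ = 6.108×10⁻⁵ mol.
Φ(unknown) = 3.11×10⁻⁵ / 6.108×10⁻⁵ = 0.51.

Φ = 0.51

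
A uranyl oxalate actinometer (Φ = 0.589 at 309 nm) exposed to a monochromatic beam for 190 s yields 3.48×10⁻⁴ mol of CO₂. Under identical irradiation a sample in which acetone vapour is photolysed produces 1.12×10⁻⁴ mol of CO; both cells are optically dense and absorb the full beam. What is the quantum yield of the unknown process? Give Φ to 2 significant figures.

Φ = 0.19

Photons absorbed by the actinometer: 3.48×10⁻⁴ / 0.589 = 5.908×10⁻⁴ mol.
Φ(unknown) = 1.12×10⁻⁴ / 5.908×10⁻⁴ = 0.19.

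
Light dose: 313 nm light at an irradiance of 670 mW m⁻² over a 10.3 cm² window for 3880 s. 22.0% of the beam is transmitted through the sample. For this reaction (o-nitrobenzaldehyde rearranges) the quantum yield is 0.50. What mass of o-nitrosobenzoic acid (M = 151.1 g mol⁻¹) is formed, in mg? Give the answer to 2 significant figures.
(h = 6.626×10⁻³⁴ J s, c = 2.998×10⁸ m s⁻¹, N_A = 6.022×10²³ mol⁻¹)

Photon energy at 313 nm: hc/λ = (6.626×10⁻³⁴)(2.998×10⁸)/(313×10⁻⁹) = 6.347×10⁻¹⁹ J.
Energy delivered: (670 mW m⁻²)(10.3×10⁻⁴ m²)(3880 s) = 2.678 J.
Photons incident: 2.678 / 6.347×10⁻¹⁹ = 4.219×10¹⁸, i.e. 4.219×10¹⁸/6.022×10²³ = 7.006×10⁻⁶ mol.
Fraction absorbed: 1 − 22.0/100 = 0.7800.
Photons absorbed: 0.7800 × 7.006×10⁻⁶ = 5.465×10⁻⁶ mol.
Product: Φ × n_abs = 0.50 × 5.465×10⁻⁶ = 2.733×10⁻⁶ mol.
Mass: 2.733×10⁻⁶ × 151.1 = 4.130×10⁻⁴ g = 0.41 mg.

0.41 mg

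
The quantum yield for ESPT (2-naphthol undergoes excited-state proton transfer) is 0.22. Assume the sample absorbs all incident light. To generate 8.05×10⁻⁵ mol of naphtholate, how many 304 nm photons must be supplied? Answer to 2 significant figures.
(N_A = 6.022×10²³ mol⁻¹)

Photons that must be absorbed: 8.05×10⁻⁵ / 0.22 = 3.659×10⁻⁴ mol.
Photon count: 3.659×10⁻⁴ × 6.022×10²³ = 2.2×10²⁰.

2.2×10²⁰ photons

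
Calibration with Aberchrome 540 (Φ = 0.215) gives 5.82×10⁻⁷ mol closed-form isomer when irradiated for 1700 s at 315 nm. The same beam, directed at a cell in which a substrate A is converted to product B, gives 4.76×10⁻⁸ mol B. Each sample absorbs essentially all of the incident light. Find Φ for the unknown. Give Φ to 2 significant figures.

Photons absorbed by the actinometer: 5.82×10⁻⁷ / 0.215 = 2.707×10⁻⁶ mol.
Φ(unknown) = 4.76×10⁻⁸ / 2.707×10⁻⁶ = 0.018.

Φ = 0.018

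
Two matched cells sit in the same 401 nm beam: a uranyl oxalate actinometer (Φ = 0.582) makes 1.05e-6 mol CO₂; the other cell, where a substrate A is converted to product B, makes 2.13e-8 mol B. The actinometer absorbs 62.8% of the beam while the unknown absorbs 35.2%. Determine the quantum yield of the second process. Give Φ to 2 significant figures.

Φ = 0.021

Photons absorbed by the actinometer: 1.05e-6 / 0.582 = 1.804e-6 mol.
Incident flux: 1.804e-6 / 0.628 = 2.873e-6 einstein.
Absorbed by unknown: 0.352 × 2.873e-6 = 1.011e-6 mol.
Φ(unknown) = 2.13e-8 / 1.011e-6 = 0.021.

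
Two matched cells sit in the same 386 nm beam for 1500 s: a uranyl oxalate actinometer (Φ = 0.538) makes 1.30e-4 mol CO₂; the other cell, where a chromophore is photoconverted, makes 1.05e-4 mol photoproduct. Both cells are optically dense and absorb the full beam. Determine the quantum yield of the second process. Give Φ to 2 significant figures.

Φ = 0.43

Photons absorbed by the actinometer: 1.30e-4 / 0.538 = 2.416e-4 mol.
Φ(unknown) = 1.05e-4 / 2.416e-4 = 0.43.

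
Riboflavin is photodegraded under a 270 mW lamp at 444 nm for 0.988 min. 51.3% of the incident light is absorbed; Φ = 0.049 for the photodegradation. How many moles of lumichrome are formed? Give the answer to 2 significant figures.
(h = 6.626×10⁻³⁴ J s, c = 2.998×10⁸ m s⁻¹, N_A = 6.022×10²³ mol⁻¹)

1.5×10⁻⁶ mol

Photon energy at 444 nm: hc/λ = (6.626×10⁻³⁴)(2.998×10⁸)/(444×10⁻⁹) = 4.474×10⁻¹⁹ J.
Energy delivered: (270 mW)(59.28 s) = 16.01 J.
Photons incident: 16.01 / 4.474×10⁻¹⁹ = 3.578×10¹⁹, i.e. 3.578×10¹⁹/6.022×10²³ = 5.942×10⁻⁵ mol.
Photons absorbed: 0.513 × 5.942×10⁻⁵ = 3.048×10⁻⁵ mol.
Product: Φ × n_abs = 0.049 × 3.048×10⁻⁵ = 1.494×10⁻⁶ mol.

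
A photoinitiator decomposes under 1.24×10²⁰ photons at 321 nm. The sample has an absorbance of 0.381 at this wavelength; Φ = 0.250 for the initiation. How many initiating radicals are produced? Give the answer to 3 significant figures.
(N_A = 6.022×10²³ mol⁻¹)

1.81×10¹⁹ initiating radicals

Moles of photons: 1.24×10²⁰ / 6.022×10²³ = 2.059×10⁻⁴ mol.
Fraction absorbed: 1 − 10^(−0.381) = 0.5841.
Photons absorbed: 0.5841 × 2.059×10⁻⁴ = 1.203×10⁻⁴ mol.
Product: Φ × n_abs = 0.250 × 1.203×10⁻⁴ = 3.008×10⁻⁵ mol.
As a count: 3.008×10⁻⁵ × 6.022×10²³ = 1.81×10¹⁹.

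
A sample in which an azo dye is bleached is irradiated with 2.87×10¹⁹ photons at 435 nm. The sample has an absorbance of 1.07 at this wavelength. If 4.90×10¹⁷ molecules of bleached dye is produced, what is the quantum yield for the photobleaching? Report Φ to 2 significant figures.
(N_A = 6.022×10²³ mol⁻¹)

Product: 4.90×10¹⁷ / 6.022×10²³ = 8.137×10⁻⁷ mol.
Moles of photons: 2.87×10¹⁹ / 6.022×10²³ = 4.766×10⁻⁵ mol.
Fraction absorbed: 1 − 10^(−1.07) = 0.9149.
Photons absorbed: 0.9149 × 4.766×10⁻⁵ = 4.360×10⁻⁵ mol.
Φ = 8.137×10⁻⁷ mol / 4.360×10⁻⁵ mol photons = 0.019.

Φ = 0.019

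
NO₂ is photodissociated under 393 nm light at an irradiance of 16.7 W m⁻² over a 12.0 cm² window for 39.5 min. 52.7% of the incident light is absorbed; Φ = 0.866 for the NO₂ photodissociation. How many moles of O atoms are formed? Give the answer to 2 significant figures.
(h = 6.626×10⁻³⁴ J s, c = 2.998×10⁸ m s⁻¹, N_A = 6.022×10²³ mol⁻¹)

7.1×10⁻⁵ mol

Photon energy at 393 nm: hc/λ = (6.626×10⁻³⁴)(2.998×10⁸)/(393×10⁻⁹) = 5.055×10⁻¹⁹ J.
Energy delivered: (16.7 W m⁻²)(12.0×10⁻⁴ m²)(2370 s) = 47.49 J.
Photons incident: 47.49 / 5.055×10⁻¹⁹ = 9.395×10¹⁹, i.e. 9.395×10¹⁹/6.022×10²³ = 1.560×10⁻⁴ mol.
Photons absorbed: 0.527 × 1.560×10⁻⁴ = 8.221×10⁻⁵ mol.
Product: Φ × n_abs = 0.866 × 8.221×10⁻⁵ = 7.119×10⁻⁵ mol.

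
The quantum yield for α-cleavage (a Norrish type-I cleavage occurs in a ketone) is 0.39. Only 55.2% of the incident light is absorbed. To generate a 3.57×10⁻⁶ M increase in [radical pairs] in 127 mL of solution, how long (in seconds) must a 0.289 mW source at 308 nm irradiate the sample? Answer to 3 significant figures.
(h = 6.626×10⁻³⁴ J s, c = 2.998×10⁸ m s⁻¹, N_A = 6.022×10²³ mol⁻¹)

Product: (3.57×10⁻⁶ M)(0.127 L) = 4.534×10⁻⁷ mol.
Photons that must be absorbed: 4.534×10⁻⁷ / 0.39 = 1.163×10⁻⁶ mol.
Incident photons needed: 1.163×10⁻⁶ / 0.552 = 2.107×10⁻⁶ mol.
Photon energy: hc/λ = 6.450×10⁻¹⁹ J; per mole, 3.884×10⁵ J mol⁻¹.
Energy required: 2.107×10⁻⁶ × 3.884×10⁵ = 0.8184 J.
Time: 0.8184 J / 0.000289 W = 2830 s.

t ≈ 2830 s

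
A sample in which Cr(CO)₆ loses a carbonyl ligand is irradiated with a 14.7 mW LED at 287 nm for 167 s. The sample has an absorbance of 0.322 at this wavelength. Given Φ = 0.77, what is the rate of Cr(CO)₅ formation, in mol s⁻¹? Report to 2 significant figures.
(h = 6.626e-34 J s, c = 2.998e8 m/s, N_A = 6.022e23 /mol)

1.4e-8 mol s⁻¹

Photon energy at 287 nm: hc/λ = (6.626e-34)(2.998e8)/(287e-9) = 6.922e-19 J.
Energy delivered: (14.7 mW)(167 s) = 2.455 J.
Photons incident: 2.455 / 6.922e-19 = 3.547e18, i.e. 3.547e18/6.022e23 = 5.890e-6 mol.
Fraction absorbed: 1 − 10^(−0.322) = 0.5236.
Photons absorbed: 0.5236 × 5.890e-6 = 3.084e-6 mol.
Product formed: 0.77 × 3.084e-6 = 2.375e-6 mol.
Rate: 2.375e-6 / 167 s = 1.4e-8 mol s⁻¹.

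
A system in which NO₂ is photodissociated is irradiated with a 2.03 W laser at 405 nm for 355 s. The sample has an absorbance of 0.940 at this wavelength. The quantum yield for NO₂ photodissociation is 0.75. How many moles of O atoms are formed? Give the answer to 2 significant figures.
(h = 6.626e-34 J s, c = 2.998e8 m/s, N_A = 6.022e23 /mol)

0.0016 mol

Photon energy at 405 nm: hc/λ = (6.626e-34)(2.998e8)/(405e-9) = 4.905e-19 J.
Energy delivered: (2.03 W)(355 s) = 720.7 J.
Photons incident: 720.7 / 4.905e-19 = 1.469e21, i.e. 1.469e21/6.022e23 = 0.002439 mol.
Fraction absorbed: 1 − 10^(−0.940) = 0.8852.
Photons absorbed: 0.8852 × 0.002439 = 0.002159 mol.
Product: Φ × n_abs = 0.75 × 0.002159 = 0.001619 mol.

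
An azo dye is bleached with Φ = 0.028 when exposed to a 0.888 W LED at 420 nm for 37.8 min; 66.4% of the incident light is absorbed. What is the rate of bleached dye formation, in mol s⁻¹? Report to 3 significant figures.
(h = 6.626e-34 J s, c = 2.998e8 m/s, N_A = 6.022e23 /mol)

Photon energy at 420 nm: hc/λ = (6.626e-34)(2.998e8)/(420e-9) = 4.730e-19 J.
Energy delivered: (0.888 W)(2268 s) = 2014 J.
Photons incident: 2014 / 4.730e-19 = 4.258e21, i.e. 4.258e21/6.022e23 = 0.007071 mol.
Photons absorbed: 0.664 × 0.007071 = 0.004695 mol.
Product formed: 0.028 × 0.004695 = 1.315e-4 mol.
Rate: 1.315e-4 / 2268 s = 5.80e-8 mol s⁻¹.

5.80e-8 mol s⁻¹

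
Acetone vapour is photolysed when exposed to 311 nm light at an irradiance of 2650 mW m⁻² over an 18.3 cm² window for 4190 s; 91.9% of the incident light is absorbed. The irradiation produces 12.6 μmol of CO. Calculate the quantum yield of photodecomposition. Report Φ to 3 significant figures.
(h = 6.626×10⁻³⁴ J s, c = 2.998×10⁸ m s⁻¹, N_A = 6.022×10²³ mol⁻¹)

Φ = 0.260

Product: 12.6 μmol = 1.26×10⁻⁵ mol.
Photon energy at 311 nm: hc/λ = (6.626×10⁻³⁴)(2.998×10⁸)/(311×10⁻⁹) = 6.387×10⁻¹⁹ J.
Energy delivered: (2650 mW m⁻²)(18.3×10⁻⁴ m²)(4190 s) = 20.32 J.
Photons incident: 20.32 / 6.387×10⁻¹⁹ = 3.181×10¹⁹, i.e. 3.181×10¹⁹/6.022×10²³ = 5.282×10⁻⁵ mol.
Photons absorbed: 0.919 × 5.282×10⁻⁵ = 4.854×10⁻⁵ mol.
Φ = 1.26×10⁻⁵ mol / 4.854×10⁻⁵ mol photons = 0.260.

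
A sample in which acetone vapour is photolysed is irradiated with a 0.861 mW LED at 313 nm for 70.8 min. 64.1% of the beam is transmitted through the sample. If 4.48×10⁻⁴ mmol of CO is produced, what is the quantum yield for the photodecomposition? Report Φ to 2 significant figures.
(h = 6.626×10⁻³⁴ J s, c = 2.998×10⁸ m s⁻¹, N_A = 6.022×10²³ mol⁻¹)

Φ = 0.13

Product: 4.48×10⁻⁴ mmol = 4.48×10⁻⁷ mol.
Photon energy at 313 nm: hc/λ = (6.626×10⁻³⁴)(2.998×10⁸)/(313×10⁻⁹) = 6.347×10⁻¹⁹ J.
Energy delivered: (0.861 mW)(4248 s) = 3.658 J.
Photons incident: 3.658 / 6.347×10⁻¹⁹ = 5.763×10¹⁸, i.e. 5.763×10¹⁸/6.022×10²³ = 9.570×10⁻⁶ mol.
Fraction absorbed: 1 − 64.1/100 = 0.3590.
Photons absorbed: 0.3590 × 9.570×10⁻⁶ = 3.436×10⁻⁶ mol.
Φ = 4.48×10⁻⁷ mol / 3.436×10⁻⁶ mol photons = 0.13.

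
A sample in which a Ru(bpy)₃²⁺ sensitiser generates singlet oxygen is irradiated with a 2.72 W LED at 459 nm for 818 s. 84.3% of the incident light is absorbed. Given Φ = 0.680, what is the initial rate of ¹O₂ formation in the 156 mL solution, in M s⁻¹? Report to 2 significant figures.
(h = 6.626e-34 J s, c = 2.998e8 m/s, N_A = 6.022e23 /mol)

3.8e-5 M s⁻¹

Photon energy at 459 nm: hc/λ = (6.626e-34)(2.998e8)/(459e-9) = 4.328e-19 J.
Energy delivered: (2.72 W)(818 s) = 2225 J.
Photons incident: 2225 / 4.328e-19 = 5.141e21, i.e. 5.141e21/6.022e23 = 0.008537 mol.
Photons absorbed: 0.843 × 0.008537 = 0.007197 mol.
Product formed: 0.680 × 0.007197 = 0.004894 mol.
Rate: 0.004894 mol / (818 s × 0.156 L) = 3.8e-5 M s⁻¹.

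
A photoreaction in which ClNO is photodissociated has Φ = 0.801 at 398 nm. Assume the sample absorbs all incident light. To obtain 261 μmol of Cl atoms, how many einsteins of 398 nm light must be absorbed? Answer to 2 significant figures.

Product: 261 μmol = 2.61×10⁻⁴ mol.
Photons that must be absorbed: 2.61×10⁻⁴ / 0.801 = 3.258×10⁻⁴ mol.

3.3×10⁻⁴ einstein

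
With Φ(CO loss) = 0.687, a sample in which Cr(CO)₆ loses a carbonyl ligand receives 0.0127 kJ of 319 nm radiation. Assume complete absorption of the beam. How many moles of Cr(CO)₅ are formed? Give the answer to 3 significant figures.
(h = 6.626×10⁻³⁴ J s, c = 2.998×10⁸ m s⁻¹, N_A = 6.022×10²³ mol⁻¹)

2.33×10⁻⁵ mol

Photon energy at 319 nm: hc/λ = (6.626×10⁻³⁴)(2.998×10⁸)/(319×10⁻⁹) = 6.227×10⁻¹⁹ J.
Incident energy: 0.0127 kJ = 12.7 J.
Photons incident: 12.7 / 6.227×10⁻¹⁹ = 2.040×10¹⁹, i.e. 2.040×10¹⁹/6.022×10²³ = 3.388×10⁻⁵ mol.
Product: Φ × n_abs = 0.687 × 3.388×10⁻⁵ = 2.328×10⁻⁵ mol.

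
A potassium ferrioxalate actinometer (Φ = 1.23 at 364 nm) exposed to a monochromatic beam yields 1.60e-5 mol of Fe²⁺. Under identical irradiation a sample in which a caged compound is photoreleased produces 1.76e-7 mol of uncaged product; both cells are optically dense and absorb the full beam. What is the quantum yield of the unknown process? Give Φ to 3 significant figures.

Photons absorbed by the actinometer: 1.60e-5 / 1.23 = 1.301e-5 mol.
Φ(unknown) = 1.76e-7 / 1.301e-5 = 0.0135.

Φ = 0.0135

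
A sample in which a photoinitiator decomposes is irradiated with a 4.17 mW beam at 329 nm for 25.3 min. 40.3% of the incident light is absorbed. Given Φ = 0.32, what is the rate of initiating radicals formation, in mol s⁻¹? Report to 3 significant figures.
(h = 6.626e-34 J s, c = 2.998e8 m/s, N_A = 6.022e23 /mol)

Photon energy at 329 nm: hc/λ = (6.626e-34)(2.998e8)/(329e-9) = 6.038e-19 J.
Energy delivered: (4.17 mW)(1518 s) = 6.330 J.
Photons incident: 6.330 / 6.038e-19 = 1.048e19, i.e. 1.048e19/6.022e23 = 1.740e-5 mol.
Photons absorbed: 0.403 × 1.740e-5 = 7.012e-6 mol.
Product formed: 0.32 × 7.012e-6 = 2.244e-6 mol.
Rate: 2.244e-6 / 1518 s = 1.48e-9 mol s⁻¹.

1.48e-9 mol s⁻¹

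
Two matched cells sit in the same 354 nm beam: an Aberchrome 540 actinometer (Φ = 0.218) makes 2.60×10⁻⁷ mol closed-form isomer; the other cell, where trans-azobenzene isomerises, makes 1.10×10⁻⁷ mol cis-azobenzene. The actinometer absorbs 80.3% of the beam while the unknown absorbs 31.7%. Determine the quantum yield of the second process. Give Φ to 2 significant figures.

Φ = 0.23

Photons absorbed by the actinometer: 2.60×10⁻⁷ / 0.218 = 1.193×10⁻⁶ mol.
Incident flux: 1.193×10⁻⁶ / 0.803 = 1.486×10⁻⁶ einstein.
Absorbed by unknown: 0.317 × 1.486×10⁻⁶ = 4.711×10⁻⁷ mol.
Φ(unknown) = 1.10×10⁻⁷ / 4.711×10⁻⁷ = 0.23.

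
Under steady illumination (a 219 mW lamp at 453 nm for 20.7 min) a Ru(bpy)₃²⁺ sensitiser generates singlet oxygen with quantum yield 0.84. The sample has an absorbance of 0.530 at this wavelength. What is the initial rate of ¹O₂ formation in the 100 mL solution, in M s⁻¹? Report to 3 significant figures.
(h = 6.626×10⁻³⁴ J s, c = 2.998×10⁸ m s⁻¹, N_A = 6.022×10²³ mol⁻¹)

Photon energy at 453 nm: hc/λ = (6.626×10⁻³⁴)(2.998×10⁸)/(453×10⁻⁹) = 4.385×10⁻¹⁹ J.
Energy delivered: (219 mW)(1242 s) = 272.0 J.
Photons incident: 272.0 / 4.385×10⁻¹⁹ = 6.203×10²⁰, i.e. 6.203×10²⁰/6.022×10²³ = 0.001030 mol.
Fraction absorbed: 1 − 10^(−0.530) = 0.7049.
Photons absorbed: 0.7049 × 0.001030 = 7.260×10⁻⁴ mol.
Product formed: 0.84 × 7.260×10⁻⁴ = 6.098×10⁻⁴ mol.
Rate: 6.098×10⁻⁴ mol / (1242 s × 0.1 L) = 4.91×10⁻⁶ M s⁻¹.

4.91×10⁻⁶ M s⁻¹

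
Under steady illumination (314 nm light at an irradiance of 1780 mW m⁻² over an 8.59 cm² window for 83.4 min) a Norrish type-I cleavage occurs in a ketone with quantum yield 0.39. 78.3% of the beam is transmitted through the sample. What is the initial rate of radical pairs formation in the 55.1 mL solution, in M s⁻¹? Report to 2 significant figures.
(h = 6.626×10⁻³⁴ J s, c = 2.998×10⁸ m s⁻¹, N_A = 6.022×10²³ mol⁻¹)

Photon energy at 314 nm: hc/λ = (6.626×10⁻³⁴)(2.998×10⁸)/(314×10⁻⁹) = 6.326×10⁻¹⁹ J.
Energy delivered: (1780 mW m⁻²)(8.59×10⁻⁴ m²)(5004 s) = 7.651 J.
Photons incident: 7.651 / 6.326×10⁻¹⁹ = 1.209×10¹⁹, i.e. 1.209×10¹⁹/6.022×10²³ = 2.008×10⁻⁵ mol.
Fraction absorbed: 1 − 78.3/100 = 0.2170.
Photons absorbed: 0.2170 × 2.008×10⁻⁵ = 4.357×10⁻⁶ mol.
Product formed: 0.39 × 4.357×10⁻⁶ = 1.699×10⁻⁶ mol.
Rate: 1.699×10⁻⁶ mol / (5004 s × 0.0551 L) = 6.2×10⁻⁹ M s⁻¹.

6.2×10⁻⁹ M s⁻¹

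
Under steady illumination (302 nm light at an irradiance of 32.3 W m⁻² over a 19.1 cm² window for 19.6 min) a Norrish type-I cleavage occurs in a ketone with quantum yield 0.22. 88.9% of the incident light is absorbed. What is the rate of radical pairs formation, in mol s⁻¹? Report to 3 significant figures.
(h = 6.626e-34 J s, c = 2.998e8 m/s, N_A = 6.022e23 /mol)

Photon energy at 302 nm: hc/λ = (6.626e-34)(2.998e8)/(302e-9) = 6.578e-19 J.
Energy delivered: (32.3 W m⁻²)(19.1e-4 m²)(1176 s) = 72.55 J.
Photons incident: 72.55 / 6.578e-19 = 1.103e20, i.e. 1.103e20/6.022e23 = 1.832e-4 mol.
Photons absorbed: 0.889 × 1.832e-4 = 1.629e-4 mol.
Product formed: 0.22 × 1.629e-4 = 3.584e-5 mol.
Rate: 3.584e-5 / 1176 s = 3.05e-8 mol s⁻¹.

3.05e-8 mol s⁻¹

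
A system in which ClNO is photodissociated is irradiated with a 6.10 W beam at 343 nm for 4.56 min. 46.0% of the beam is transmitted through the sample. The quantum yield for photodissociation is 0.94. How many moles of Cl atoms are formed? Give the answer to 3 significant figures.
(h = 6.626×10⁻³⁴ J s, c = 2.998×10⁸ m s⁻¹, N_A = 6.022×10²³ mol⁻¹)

Photon energy at 343 nm: hc/λ = (6.626×10⁻³⁴)(2.998×10⁸)/(343×10⁻⁹) = 5.791×10⁻¹⁹ J.
Energy delivered: (6.10 W)(273.6 s) = 1669 J.
Photons incident: 1669 / 5.791×10⁻¹⁹ = 2.882×10²¹, i.e. 2.882×10²¹/6.022×10²³ = 0.004786 mol.
Fraction absorbed: 1 − 46.0/100 = 0.5400.
Photons absorbed: 0.5400 × 0.004786 = 0.002584 mol.
Product: Φ × n_abs = 0.94 × 0.002584 = 0.002429 mol.

0.00243 mol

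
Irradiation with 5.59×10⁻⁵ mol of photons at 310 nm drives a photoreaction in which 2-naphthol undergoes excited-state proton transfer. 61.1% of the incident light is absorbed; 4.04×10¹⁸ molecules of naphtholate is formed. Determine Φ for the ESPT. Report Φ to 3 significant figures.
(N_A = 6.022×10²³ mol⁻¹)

Φ = 0.196

Product: 4.04×10¹⁸ / 6.022×10²³ = 6.709×10⁻⁶ mol.
Photons absorbed: 0.611 × 5.59×10⁻⁵ = 3.415×10⁻⁵ mol.
Φ = 6.709×10⁻⁶ mol / 3.415×10⁻⁵ mol photons = 0.196.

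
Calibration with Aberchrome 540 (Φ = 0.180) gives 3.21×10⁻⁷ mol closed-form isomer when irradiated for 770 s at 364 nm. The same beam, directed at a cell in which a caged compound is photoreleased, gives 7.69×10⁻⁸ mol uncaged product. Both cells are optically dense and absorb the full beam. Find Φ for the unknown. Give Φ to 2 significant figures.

Photons absorbed by the actinometer: 3.21×10⁻⁷ / 0.180 = 1.783×10⁻⁶ mol.
Φ(unknown) = 7.69×10⁻⁸ / 1.783×10⁻⁶ = 0.043.

Φ = 0.043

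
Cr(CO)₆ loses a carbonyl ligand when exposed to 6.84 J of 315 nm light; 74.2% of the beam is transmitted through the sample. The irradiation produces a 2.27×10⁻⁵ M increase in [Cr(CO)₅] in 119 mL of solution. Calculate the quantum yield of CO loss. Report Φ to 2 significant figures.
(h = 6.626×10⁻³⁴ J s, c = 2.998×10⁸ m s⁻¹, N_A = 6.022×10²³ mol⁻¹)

Product: (2.27×10⁻⁵ M)(0.119 L) = 2.701×10⁻⁶ mol.
Photon energy at 315 nm: hc/λ = (6.626×10⁻³⁴)(2.998×10⁸)/(315×10⁻⁹) = 6.306×10⁻¹⁹ J.
Photons incident: 6.84 / 6.306×10⁻¹⁹ = 1.085×10¹⁹, i.e. 1.085×10¹⁹/6.022×10²³ = 1.802×10⁻⁵ mol.
Fraction absorbed: 1 − 74.2/100 = 0.2580.
Photons absorbed: 0.2580 × 1.802×10⁻⁵ = 4.649×10⁻⁶ mol.
Φ = 2.701×10⁻⁶ mol / 4.649×10⁻⁶ mol photons = 0.58.

Φ = 0.58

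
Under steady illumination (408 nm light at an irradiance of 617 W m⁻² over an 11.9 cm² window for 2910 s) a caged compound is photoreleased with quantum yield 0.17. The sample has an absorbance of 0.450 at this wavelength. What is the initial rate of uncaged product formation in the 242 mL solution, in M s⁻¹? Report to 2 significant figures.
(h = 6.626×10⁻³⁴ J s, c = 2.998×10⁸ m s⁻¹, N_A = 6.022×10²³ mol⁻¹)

1.1×10⁻⁶ M s⁻¹

Photon energy at 408 nm: hc/λ = (6.626×10⁻³⁴)(2.998×10⁸)/(408×10⁻⁹) = 4.869×10⁻¹⁹ J.
Energy delivered: (617 W m⁻²)(11.9×10⁻⁴ m²)(2910 s) = 2137 J.
Photons incident: 2137 / 4.869×10⁻¹⁹ = 4.389×10²¹, i.e. 4.389×10²¹/6.022×10²³ = 0.007288 mol.
Fraction absorbed: 1 − 10^(−0.450) = 0.6452.
Photons absorbed: 0.6452 × 0.007288 = 0.004702 mol.
Product formed: 0.17 × 0.004702 = 7.993×10⁻⁴ mol.
Rate: 7.993×10⁻⁴ mol / (2910 s × 0.242 L) = 1.1×10⁻⁶ M s⁻¹.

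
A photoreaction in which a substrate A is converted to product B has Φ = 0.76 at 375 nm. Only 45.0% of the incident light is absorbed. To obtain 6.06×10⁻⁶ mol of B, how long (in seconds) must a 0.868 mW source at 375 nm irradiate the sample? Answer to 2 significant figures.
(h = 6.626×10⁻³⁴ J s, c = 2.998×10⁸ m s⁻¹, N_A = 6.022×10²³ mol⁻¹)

t ≈ 6500 s

Photons that must be absorbed: 6.06×10⁻⁶ / 0.76 = 7.974×10⁻⁶ mol.
Incident photons needed: 7.974×10⁻⁶ / 0.450 = 1.772×10⁻⁵ mol.
Photon energy: hc/λ = 5.297×10⁻¹⁹ J; per mole, 3.190×10⁵ J mol⁻¹.
Energy required: 1.772×10⁻⁵ × 3.190×10⁵ = 5.653 J.
Time: 5.653 J / 0.000868 W = 6500 s.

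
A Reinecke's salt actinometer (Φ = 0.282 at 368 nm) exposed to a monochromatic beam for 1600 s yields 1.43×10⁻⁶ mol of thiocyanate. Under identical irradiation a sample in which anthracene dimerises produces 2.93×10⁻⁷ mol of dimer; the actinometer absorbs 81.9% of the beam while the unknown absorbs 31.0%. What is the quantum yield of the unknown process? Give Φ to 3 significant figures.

Φ = 0.153

Photons absorbed by the actinometer: 1.43×10⁻⁶ / 0.282 = 5.071×10⁻⁶ mol.
Incident flux: 5.071×10⁻⁶ / 0.819 = 6.192×10⁻⁶ einstein.
Absorbed by unknown: 0.310 × 6.192×10⁻⁶ = 1.920×10⁻⁶ mol.
Φ(unknown) = 2.93×10⁻⁷ / 1.920×10⁻⁶ = 0.153.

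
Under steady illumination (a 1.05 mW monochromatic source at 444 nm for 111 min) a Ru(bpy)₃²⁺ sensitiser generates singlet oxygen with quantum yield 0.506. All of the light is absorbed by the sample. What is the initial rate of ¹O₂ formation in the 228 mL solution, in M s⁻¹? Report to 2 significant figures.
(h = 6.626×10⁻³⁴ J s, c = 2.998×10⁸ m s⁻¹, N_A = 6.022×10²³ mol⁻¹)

Photon energy at 444 nm: hc/λ = (6.626×10⁻³⁴)(2.998×10⁸)/(444×10⁻⁹) = 4.474×10⁻¹⁹ J.
Energy delivered: (1.05 mW)(6660 s) = 6.993 J.
Photons incident: 6.993 / 4.474×10⁻¹⁹ = 1.563×10¹⁹, i.e. 1.563×10¹⁹/6.022×10²³ = 2.595×10⁻⁵ mol.
Product formed: 0.506 × 2.595×10⁻⁵ = 1.313×10⁻⁵ mol.
Rate: 1.313×10⁻⁵ mol / (6660 s × 0.228 L) = 8.6×10⁻⁹ M s⁻¹.

8.6×10⁻⁹ M s⁻¹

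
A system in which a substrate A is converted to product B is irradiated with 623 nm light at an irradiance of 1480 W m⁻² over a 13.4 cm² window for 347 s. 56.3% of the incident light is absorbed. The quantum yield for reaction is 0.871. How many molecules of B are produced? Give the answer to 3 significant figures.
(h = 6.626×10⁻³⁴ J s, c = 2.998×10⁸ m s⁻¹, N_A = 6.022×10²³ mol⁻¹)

Photon energy at 623 nm: hc/λ = (6.626×10⁻³⁴)(2.998×10⁸)/(623×10⁻⁹) = 3.189×10⁻¹⁹ J.
Energy delivered: (1480 W m⁻²)(13.4×10⁻⁴ m²)(347 s) = 688.2 J.
Photons incident: 688.2 / 3.189×10⁻¹⁹ = 2.158×10²¹, i.e. 2.158×10²¹/6.022×10²³ = 0.003584 mol.
Photons absorbed: 0.563 × 0.003584 = 0.002018 mol.
Product: Φ × n_abs = 0.871 × 0.002018 = 0.001758 mol.
As a count: 0.001758 × 6.022×10²³ = 1.06×10²¹.

1.06×10²¹ molecules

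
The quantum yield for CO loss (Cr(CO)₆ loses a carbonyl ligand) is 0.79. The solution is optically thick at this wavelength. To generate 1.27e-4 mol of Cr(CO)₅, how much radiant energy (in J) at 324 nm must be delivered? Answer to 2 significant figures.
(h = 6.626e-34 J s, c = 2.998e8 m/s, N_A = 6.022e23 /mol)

59 J

Photons that must be absorbed: 1.27e-4 / 0.79 = 1.608e-4 mol.
Photon energy: hc/λ = 6.131e-19 J; per mole, 3.692e5 J mol⁻¹.
Energy required: 1.608e-4 × 3.692e5 = 59 J.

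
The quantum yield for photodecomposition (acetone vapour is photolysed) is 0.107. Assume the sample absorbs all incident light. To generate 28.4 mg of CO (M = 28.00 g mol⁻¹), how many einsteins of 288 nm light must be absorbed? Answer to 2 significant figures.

Product: 28.4 mg / 28.00 g mol⁻¹ = 0.001014 mol.
Photons that must be absorbed: 0.001014 / 0.107 = 0.009477 mol.

0.0095 einstein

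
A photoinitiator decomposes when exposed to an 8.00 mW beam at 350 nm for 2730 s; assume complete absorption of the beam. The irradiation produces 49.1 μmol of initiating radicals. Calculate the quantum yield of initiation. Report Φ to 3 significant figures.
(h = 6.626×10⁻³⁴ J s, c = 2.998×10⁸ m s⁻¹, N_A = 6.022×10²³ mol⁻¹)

Φ = 0.768

Product: 49.1 μmol = 4.91×10⁻⁵ mol.
Photon energy at 350 nm: hc/λ = (6.626×10⁻³⁴)(2.998×10⁸)/(350×10⁻⁹) = 5.676×10⁻¹⁹ J.
Energy delivered: (8.00 mW)(2730 s) = 21.84 J.
Photons incident: 21.84 / 5.676×10⁻¹⁹ = 3.848×10¹⁹, i.e. 3.848×10¹⁹/6.022×10²³ = 6.390×10⁻⁵ mol.
Φ = 4.91×10⁻⁵ mol / 6.390×10⁻⁵ mol photons = 0.768.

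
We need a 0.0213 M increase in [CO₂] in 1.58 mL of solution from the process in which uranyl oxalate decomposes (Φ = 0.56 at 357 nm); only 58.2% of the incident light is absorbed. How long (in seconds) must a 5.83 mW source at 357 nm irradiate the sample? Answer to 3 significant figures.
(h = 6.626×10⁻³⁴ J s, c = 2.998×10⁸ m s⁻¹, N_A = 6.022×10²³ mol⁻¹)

Product: (0.0213 M)(0.00158 L) = 3.365×10⁻⁵ mol.
Photons that must be absorbed: 3.365×10⁻⁵ / 0.56 = 6.009×10⁻⁵ mol.
Incident photons needed: 6.009×10⁻⁵ / 0.582 = 1.032×10⁻⁴ mol.
Photon energy: hc/λ = 5.564×10⁻¹⁹ J; per mole, 3.351×10⁵ J mol⁻¹.
Energy required: 1.032×10⁻⁴ × 3.351×10⁵ = 34.58 J.
Time: 34.58 J / 0.00583 W = 5930 s.

t ≈ 5930 s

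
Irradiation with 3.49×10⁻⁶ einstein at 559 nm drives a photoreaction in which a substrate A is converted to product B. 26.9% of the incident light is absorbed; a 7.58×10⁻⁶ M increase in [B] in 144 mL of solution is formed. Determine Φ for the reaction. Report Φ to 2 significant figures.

Product: (7.58×10⁻⁶ M)(0.144 L) = 1.092×10⁻⁶ mol.
Photons absorbed: 0.269 × 3.49×10⁻⁶ = 9.388×10⁻⁷ mol.
Φ = 1.092×10⁻⁶ mol / 9.388×10⁻⁷ mol photons = 1.2.

Φ = 1.2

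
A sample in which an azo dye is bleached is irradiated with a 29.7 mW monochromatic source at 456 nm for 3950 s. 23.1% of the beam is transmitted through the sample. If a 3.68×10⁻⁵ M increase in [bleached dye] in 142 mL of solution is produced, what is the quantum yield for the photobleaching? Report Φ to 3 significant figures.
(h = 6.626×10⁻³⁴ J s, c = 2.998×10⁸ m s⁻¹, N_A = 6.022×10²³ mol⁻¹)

Product: (3.68×10⁻⁵ M)(0.142 L) = 5.226×10⁻⁶ mol.
Photon energy at 456 nm: hc/λ = (6.626×10⁻³⁴)(2.998×10⁸)/(456×10⁻⁹) = 4.356×10⁻¹⁹ J.
Energy delivered: (29.7 mW)(3950 s) = 117.3 J.
Photons incident: 117.3 / 4.356×10⁻¹⁹ = 2.693×10²⁰, i.e. 2.693×10²⁰/6.022×10²³ = 4.472×10⁻⁴ mol.
Fraction absorbed: 1 − 23.1/100 = 0.7690.
Photons absorbed: 0.7690 × 4.472×10⁻⁴ = 3.439×10⁻⁴ mol.
Φ = 5.226×10⁻⁶ mol / 3.439×10⁻⁴ mol photons = 0.0152.

Φ = 0.0152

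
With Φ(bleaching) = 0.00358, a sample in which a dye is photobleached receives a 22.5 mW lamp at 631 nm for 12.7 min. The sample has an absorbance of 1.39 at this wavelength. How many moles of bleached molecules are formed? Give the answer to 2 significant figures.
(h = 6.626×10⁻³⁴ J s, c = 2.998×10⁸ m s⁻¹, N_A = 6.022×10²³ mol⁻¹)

Photon energy at 631 nm: hc/λ = (6.626×10⁻³⁴)(2.998×10⁸)/(631×10⁻⁹) = 3.148×10⁻¹⁹ J.
Energy delivered: (22.5 mW)(762 s) = 17.15 J.
Photons incident: 17.15 / 3.148×10⁻¹⁹ = 5.448×10¹⁹, i.e. 5.448×10¹⁹/6.022×10²³ = 9.047×10⁻⁵ mol.
Fraction absorbed: 1 − 10^(−1.39) = 0.9593.
Photons absorbed: 0.9593 × 9.047×10⁻⁵ = 8.679×10⁻⁵ mol.
Product: Φ × n_abs = 0.00358 × 8.679×10⁻⁵ = 3.107×10⁻⁷ mol.

3.1×10⁻⁷ mol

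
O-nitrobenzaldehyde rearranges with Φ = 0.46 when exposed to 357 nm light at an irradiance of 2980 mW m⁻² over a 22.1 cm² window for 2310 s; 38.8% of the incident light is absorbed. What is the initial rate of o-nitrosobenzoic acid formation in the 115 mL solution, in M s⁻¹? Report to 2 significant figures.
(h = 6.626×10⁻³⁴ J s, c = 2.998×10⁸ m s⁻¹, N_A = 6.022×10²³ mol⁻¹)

3.1×10⁻⁸ M s⁻¹

Photon energy at 357 nm: hc/λ = (6.626×10⁻³⁴)(2.998×10⁸)/(357×10⁻⁹) = 5.564×10⁻¹⁹ J.
Energy delivered: (2980 mW m⁻²)(22.1×10⁻⁴ m²)(2310 s) = 15.21 J.
Photons incident: 15.21 / 5.564×10⁻¹⁹ = 2.734×10¹⁹, i.e. 2.734×10¹⁹/6.022×10²³ = 4.540×10⁻⁵ mol.
Photons absorbed: 0.388 × 4.540×10⁻⁵ = 1.762×10⁻⁵ mol.
Product formed: 0.46 × 1.762×10⁻⁵ = 8.105×10⁻⁶ mol.
Rate: 8.105×10⁻⁶ mol / (2310 s × 0.115 L) = 3.1×10⁻⁸ M s⁻¹.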